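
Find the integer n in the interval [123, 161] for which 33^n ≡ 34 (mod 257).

136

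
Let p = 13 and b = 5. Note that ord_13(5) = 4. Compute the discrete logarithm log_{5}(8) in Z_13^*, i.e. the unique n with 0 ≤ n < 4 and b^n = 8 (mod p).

Successive powers of 5 modulo 13:
  5^0=1  5^1=5  5^2=12  5^3=8
So 5^3 ≡ 8 (mod 13), giving n = 3.

3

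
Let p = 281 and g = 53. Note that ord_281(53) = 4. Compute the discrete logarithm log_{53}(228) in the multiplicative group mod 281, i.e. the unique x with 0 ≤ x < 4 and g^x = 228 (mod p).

3

Successive powers of 53 modulo 281:
  53^0=1  53^1=53  53^2=280  53^3=228
So 53^3 ≡ 228 (mod 281), giving x = 3.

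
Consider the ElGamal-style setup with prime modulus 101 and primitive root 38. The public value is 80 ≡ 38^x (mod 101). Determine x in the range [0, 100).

24

Successive powers of 38 modulo 101:
  38^0=1  38^1=38  38^2=30  38^3=29  38^4=92  38^5=62
  38^6=33  38^7=42  38^8=81  38^9=48  38^10=6  38^11=26
  38^12=79  38^13=73  38^14=47  38^15=69  38^16=97  38^17=50
  38^18=82  38^19=86  38^20=36  38^21=55  38^22=70  38^23=34
  38^24=80
So 38^24 ≡ 80 (mod 101), giving x = 24.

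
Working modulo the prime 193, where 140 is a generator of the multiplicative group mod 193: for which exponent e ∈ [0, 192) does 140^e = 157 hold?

124

Baby-step giant-step with m = ceil(sqrt(192)) = 14.
Baby table (140^j mod 193 for j=0..13):
  0:1  1:140  2:107  3:119  4:62  5:188  6:72  7:44
  8:177  9:76  10:25  11:26  12:166  13:80
Giant step factor: 140^(-14) ≡ 161 (mod 193).
Scan 157·161^i mod 193 for i = 0, 1, …:
  i=0: 157   i=1: 187   i=2: 192   i=3: 32
  i=4: 134   i=5: 151   i=6: 186   i=7: 31
  i=8: 166
Match at i=8, j=12: e = 8·14 + 12 = 124.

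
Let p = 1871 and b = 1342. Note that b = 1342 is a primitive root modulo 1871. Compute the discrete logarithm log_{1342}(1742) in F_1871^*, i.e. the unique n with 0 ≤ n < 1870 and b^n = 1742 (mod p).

913

Baby-step giant-step with m = ceil(sqrt(1870)) = 44.
Baby table (1342^j mod 1871 for j=0..43):
  0:1  1:1342  2:1062  3:1373  4:1502  5:617  6:1032  7:404
  8:1449  9:589  10:876  11:604  12:425  13:1566  14:439  15:1644
  16:339  17:285  18:786  19:1439  20:266  21:1482  22:1842  23:373
  24:1009  25:1345  26:1346  27:817  28:8  29:1381  30:1012  31:1629
  32:790  33:1194  34:772  35:1361  36:366  37:970  38:1395  39:1090
  40:1529  41:1302  42:1641  43:55
Giant step factor: 1342^(-44) ≡ 1673 (mod 1871).
Scan 1742·1673^i mod 1871 for i = 0, 1, …:
  i=0: 1742   i=1: 1219   i=2: 1868   i=3: 594
  i=4: 261   i=5: 710   i=6: 1616   i=7: 1844
  i=8: 1604   i=9: 478     …   i=19: 1298
  i=20: 1194
Match at i=20, j=33: n = 20·44 + 33 = 913.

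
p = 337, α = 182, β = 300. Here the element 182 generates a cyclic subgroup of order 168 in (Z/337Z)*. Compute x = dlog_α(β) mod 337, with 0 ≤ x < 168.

Baby-step giant-step with m = ceil(sqrt(168)) = 13.
Baby table (182^j mod 337 for j=0..12):
  0:1  1:182  2:98  3:312  4:168  5:246  6:288  7:181
  8:253  9:214  10:193  11:78  12:42
Giant step factor: 182^(-13) ≡ 274 (mod 337).
Scan 300·274^i mod 337 for i = 0, 1, …:
  i=0: 300   i=1: 309   i=2: 79   i=3: 78
Match at i=3, j=11: x = 3·13 + 11 = 50.

50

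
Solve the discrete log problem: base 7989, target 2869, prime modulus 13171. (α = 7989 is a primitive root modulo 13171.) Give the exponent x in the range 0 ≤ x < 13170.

Baby-step giant-step with m = ceil(sqrt(13170)) = 115.
Baby table (7989^j mod 13171 for j=0..114):
  0:1  1:7989  2:10626  3:4019  4:10064  5:5512  6:4715  7:12246
  8:12277  9:9687  10:9818  11:2697  12:11748  13:11397  14:12681  15:10348
  16:8976  17:6340  18:7765  19:12346  20:7746  21:5436  22:3417  23:8101
  24:9766  25:8741  26:12378  27:13145  28:3022  29:315  30:874  31:1756
  32:1569  33:9120  34:10879  35:10073  36:11558  37:8152  38:8904  39:10656
  40:6611  41:12740  42:7543  43:3702  44:6383  45:8846  46:8279  47:9340
  48:3545  49:3355  50:110  51:9504  52:9812  53:7447  54:676  55:454
  56:4981  57:3618  58:7028  59:11890  60:13129  61:6908  62:1522  63:2425
  64:11955  65:5574  66:12706  67:12508  68:11206  69:1447  70:9116  71:5265
  72:7082  73:8653  74:7409  75:27  76:4967  77:10311  78:3145  79:8308
  80:3943  81:8766  82:1367  83:2204  84:11300  85:1666  86:6964  87:1092
  88:4786  89:13112  90:2805  91:5274  92:13128  93:12090  94:4067  95:11577
  96:1891  97:62  98:7991  99:262  100:12100  101:4931  102:12469  103:2568
  104:8505  105:10427  106:7899  107:2850  108:9162  109:3971  110:8551  111:9133
  112:9368  113:3330  114:11121
Giant step factor: 7989^(-115) ≡ 3826 (mod 13171).
Scan 2869·3826^i mod 13171 for i = 0, 1, …:
  i=0: 2869   i=1: 5351   i=2: 5192   i=3: 2724
  i=4: 3763   i=5: 1335   i=6: 10533   i=7: 9169
  i=8: 6221   i=9: 1549     …   i=72: 729
  i=73: 10073
Match at i=73, j=35: x = 73·115 + 35 = 8430.

8430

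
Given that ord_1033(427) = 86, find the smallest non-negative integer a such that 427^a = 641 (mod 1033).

5

Successive powers of 427 modulo 1033:
  427^0=1  427^1=427  427^2=521  427^3=372  427^4=795  427^5=641
So 427^5 ≡ 641 (mod 1033), giving a = 5.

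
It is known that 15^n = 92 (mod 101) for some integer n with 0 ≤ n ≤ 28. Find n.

16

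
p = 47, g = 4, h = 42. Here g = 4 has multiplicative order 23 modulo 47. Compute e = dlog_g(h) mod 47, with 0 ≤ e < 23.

16

Successive powers of 4 modulo 47:
  4^0=1  4^1=4  4^2=16  4^3=17  4^4=21  4^5=37
  4^6=7  4^7=28  4^8=18  4^9=25  4^10=6  4^11=24
  4^12=2  4^13=8  4^14=32  4^15=34  4^16=42
So 4^16 ≡ 42 (mod 47), giving e = 16.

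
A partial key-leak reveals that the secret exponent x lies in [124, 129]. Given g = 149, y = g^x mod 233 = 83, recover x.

Compute 149^124 mod 233 = 85, then multiply by 149 repeatedly:
  149^124=85  149^125=83
Found 83 at exponent 125.

125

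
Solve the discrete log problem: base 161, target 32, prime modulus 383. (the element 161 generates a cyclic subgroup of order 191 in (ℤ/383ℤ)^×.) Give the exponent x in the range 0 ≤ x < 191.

Baby-step giant-step with m = ceil(sqrt(191)) = 14.
Baby table (161^j mod 383 for j=0..13):
  0:1  1:161  2:260  3:113  4:192  5:272  6:130  7:248
  8:96  9:136  10:65  11:124  12:48  13:68
Giant step factor: 161^(-14) ≡ 330 (mod 383).
Scan 32·330^i mod 383 for i = 0, 1, …:
  i=0: 32   i=1: 219   i=2: 266   i=3: 73
  i=4: 344   i=5: 152   i=6: 370   i=7: 306
  i=8: 251   i=9: 102   i=10: 339   i=11: 34
  i=12: 113
Match at i=12, j=3: x = 12·14 + 3 = 171.

171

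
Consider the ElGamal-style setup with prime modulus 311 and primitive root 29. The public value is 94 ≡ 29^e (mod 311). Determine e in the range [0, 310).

Baby-step giant-step with m = ceil(sqrt(310)) = 18.
Baby table (29^j mod 311 for j=0..17):
  0:1  1:29  2:219  3:131  4:67  5:77  6:56  7:69
  8:135  9:183  10:20  11:269  12:26  13:132  14:96  15:296
  16:187  17:136
Giant step factor: 29^(-18) ≡ 289 (mod 311).
Scan 94·289^i mod 311 for i = 0, 1, …:
  i=0: 94   i=1: 109   i=2: 90   i=3: 197
  i=4: 20
Match at i=4, j=10: e = 4·18 + 10 = 82.

82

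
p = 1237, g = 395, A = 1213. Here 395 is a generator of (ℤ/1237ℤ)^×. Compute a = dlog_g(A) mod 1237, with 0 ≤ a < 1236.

Baby-step giant-step with m = ceil(sqrt(1236)) = 36.
Baby table (395^j mod 1237 for j=0..35):
  0:1  1:395  2:163  3:61  4:592  5:47  6:10  7:239
  8:393  9:610  10:972  11:470  12:100  13:1153  14:219  15:1152
  16:1061  17:989  18:1000  19:397  20:953  21:387  22:714  23:1231
  24:104  25:259  26:871  27:159  28:955  29:1177  30:1040  31:116
  32:51  33:353  34:891  35:637
Giant step factor: 395^(-36) ≡ 27 (mod 1237).
Scan 1213·27^i mod 1237 for i = 0, 1, …:
  i=0: 1213   i=1: 589   i=2: 1059   i=3: 142
  i=4: 123   i=5: 847   i=6: 603   i=7: 200
  i=8: 452   i=9: 1071     …   i=13: 1160
  i=14: 395
Match at i=14, j=1: a = 14·36 + 1 = 505.

505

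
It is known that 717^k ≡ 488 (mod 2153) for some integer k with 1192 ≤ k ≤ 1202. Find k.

1193

Compute 717^1192 mod 2153 = 1421, then multiply by 717 repeatedly:
  717^1192=1421  717^1193=488
Found 488 at exponent 1193.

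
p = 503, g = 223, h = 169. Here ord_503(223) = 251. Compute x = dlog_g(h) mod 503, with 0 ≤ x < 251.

113

Baby-step giant-step with m = ceil(sqrt(251)) = 16.
Baby table (223^j mod 503 for j=0..15):
  0:1  1:223  2:435  3:429  4:97  5:2  6:446  7:367
  8:355  9:194  10:4  11:389  12:231  13:207  14:388  15:8
Giant step factor: 223^(-16) ≡ 289 (mod 503).
Scan 169·289^i mod 503 for i = 0, 1, …:
  i=0: 169   i=1: 50   i=2: 366   i=3: 144
  i=4: 370   i=5: 294   i=6: 462   i=7: 223
Match at i=7, j=1: x = 7·16 + 1 = 113.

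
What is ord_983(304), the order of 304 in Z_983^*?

491

The order of 304 must divide p − 1 = 982 = 2 · 491.
Divisors: 1, 2, 491, 982.
Check each in increasing order: 304^1 ≡ 304;  304^2 ≡ 14;  304^491 ≡ 1.
Smallest exponent giving 1 is 491.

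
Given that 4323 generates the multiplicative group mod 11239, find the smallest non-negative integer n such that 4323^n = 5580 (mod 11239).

Baby-step giant-step with m = ceil(sqrt(11238)) = 107.
Baby table (4323^j mod 11239 for j=0..106):
  0:1  1:4323  2:9111  3:5397  4:10306  5:1442  6:7360  7:10910
  8:5086  9:3294  10:149  11:3504  12:8859  13:6184  14:7090  15:1317
  16:6457  17:7174  18:4801  19:7529  20:10962  21:5102  22:5028  23:11057
  24:11183  25:5170  26:6778  27:1221  28:7292  29:9160  30:3683  31:7185
  32:7398  33:6599  34:2895  35:6078  36:9651  37:2105  38:7564  39:4921
  40:9295  41:2860  42:880  43:5458  44:4273  45:6502  46:10646  47:10192
  48:3136  49:2694  50:2558  51:10297  52:7491  53:4034  54:7293  55:2244
  56:1555  57:1343  58:6465  59:8041  60:10255  61:5749  62:3498  63:5399
  64:7713  65:8425  66:6915  67:9044  68:7970  69:6775  70:10730  71:2437
  72:4208  73:6482  74:2859  75:7796  76:7586  77:10115  78:7435  79:9204
  80:2832  81:3465  82:8847  83:10503  84:10148  85:3987  86:6414  87:1109
  88:6393  89:238  90:6125  91:10530  92:3240  93:2726  94:6026  95:9635
  96:371  97:7895  98:8481  99:1745  100:2266  101:6749  102:10722  103:1570
  104:9993  105:8262  106:10323
Giant step factor: 4323^(-107) ≡ 7690 (mod 11239).
Scan 5580·7690^i mod 11239 for i = 0, 1, …:
  i=0: 5580   i=1: 10937   i=2: 4093   i=3: 5970
  i=4: 9224   i=5: 3231   i=6: 8200   i=7: 7210
  i=8: 2913   i=9: 1643     …   i=87: 1898
  i=88: 7398
Match at i=88, j=32: n = 88·107 + 32 = 9448.

9448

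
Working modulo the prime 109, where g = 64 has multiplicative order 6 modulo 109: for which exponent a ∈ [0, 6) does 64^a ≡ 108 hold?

3

Successive powers of 64 modulo 109:
  64^0=1  64^1=64  64^2=63  64^3=108
So 64^3 ≡ 108 (mod 109), giving a = 3.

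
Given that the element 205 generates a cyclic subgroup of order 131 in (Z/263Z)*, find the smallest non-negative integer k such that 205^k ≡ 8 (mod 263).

119

Baby-step giant-step with m = ceil(sqrt(131)) = 12.
Baby table (205^j mod 263 for j=0..11):
  0:1  1:205  2:208  3:34  4:132  5:234  6:104  7:17
  8:66  9:117  10:52  11:140
Giant step factor: 205^(-12) ≡ 8 (mod 263).
Scan 8·8^i mod 263 for i = 0, 1, …:
  i=0: 8   i=1: 64   i=2: 249   i=3: 151
  i=4: 156   i=5: 196   i=6: 253   i=7: 183
  i=8: 149   i=9: 140
Match at i=9, j=11: k = 9·12 + 11 = 119.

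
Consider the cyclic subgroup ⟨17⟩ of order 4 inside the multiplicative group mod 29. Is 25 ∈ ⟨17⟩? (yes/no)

no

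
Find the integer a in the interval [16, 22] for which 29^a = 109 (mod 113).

16

Compute 29^16 mod 113 = 109, then multiply by 29 repeatedly:
  29^16=109
Found 109 at exponent 16.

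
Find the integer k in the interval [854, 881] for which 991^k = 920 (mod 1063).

875

Compute 991^854 mod 1063 = 34, then multiply by 991 repeatedly:
  991^854=34  991^855=741  991^856=861  991^857=725  991^858=950
  991^859=695  991^860=984  991^861=373  991^862=782  991^863=35
  991^864=669  991^865=730  991^866=590  991^867=40  991^868=309
  991^869=75  991^870=978  991^871=805  991^872=505  991^873=845
  991^874=814  991^875=920
Found 920 at exponent 875.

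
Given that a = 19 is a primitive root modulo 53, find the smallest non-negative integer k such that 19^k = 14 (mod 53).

51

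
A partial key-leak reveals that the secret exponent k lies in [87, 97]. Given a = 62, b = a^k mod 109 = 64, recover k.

90

Compute 62^87 mod 109 = 90, then multiply by 62 repeatedly:
  62^87=90  62^88=21  62^89=103  62^90=64
Found 64 at exponent 90.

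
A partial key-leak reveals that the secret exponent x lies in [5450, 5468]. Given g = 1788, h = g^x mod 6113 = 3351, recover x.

Compute 1788^5450 mod 6113 = 3569, then multiply by 1788 repeatedly:
  1788^5450=3569  1788^5451=5513  1788^5452=3088  1788^5453=1305  1788^5454=4287
  1788^5455=5567  1788^5456=1832  1788^5457=5161  1788^5458=3351
Found 3351 at exponent 5458.

5458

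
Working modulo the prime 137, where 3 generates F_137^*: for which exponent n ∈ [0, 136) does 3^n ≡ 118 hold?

114

Baby-step giant-step with m = ceil(sqrt(136)) = 12.
Baby table (3^j mod 137 for j=0..11):
  0:1  1:3  2:9  3:27  4:81  5:106  6:44  7:132
  8:122  9:92  10:2  11:6
Giant step factor: 3^(-12) ≡ 99 (mod 137).
Scan 118·99^i mod 137 for i = 0, 1, …:
  i=0: 118   i=1: 37   i=2: 101   i=3: 135
  i=4: 76   i=5: 126   i=6: 7   i=7: 8
  i=8: 107   i=9: 44
Match at i=9, j=6: n = 9·12 + 6 = 114.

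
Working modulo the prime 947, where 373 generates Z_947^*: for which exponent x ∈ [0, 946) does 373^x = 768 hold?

Baby-step giant-step with m = ceil(sqrt(946)) = 31.
Baby table (373^j mod 947 for j=0..30):
  0:1  1:373  2:867  3:464  4:718  5:760  6:327  7:755
  8:356  9:208  10:877  11:406  12:865  13:665  14:878  15:779
  16:785  17:182  18:649  19:592  20:165  21:937  22:58  23:800
  24:95  25:396  26:923  27:518  28:26  29:228  30:761
Giant step factor: 373^(-31) ≡ 23 (mod 947).
Scan 768·23^i mod 947 for i = 0, 1, …:
  i=0: 768   i=1: 618   i=2: 9   i=3: 207
  i=4: 26
Match at i=4, j=28: x = 4·31 + 28 = 152.

152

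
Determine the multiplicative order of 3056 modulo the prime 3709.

309

The order of 3056 must divide p − 1 = 3708 = 2^2 · 3^2 · 103.
Divisors: 1, 2, 3, 4, 6, 9, 12, 18, 36, 103, 206, 309, 412, 618, 927, 1236, 1854, 3708.
Check each in increasing order: 3056^1 ≡ 3056;  3056^2 ≡ 3583;  3056^3 ≡ 680;  3056^4 ≡ 1040;  3056^6 ≡ 2484;  3056^9 ≡ 1525;  3056^12 ≡ 2189;  3056^18 ≡ 82;  3056^36 ≡ 3015;  3056^103 ≡ 498;  3056^206 ≡ 3210;  3056^309 ≡ 1.
Smallest exponent giving 1 is 309.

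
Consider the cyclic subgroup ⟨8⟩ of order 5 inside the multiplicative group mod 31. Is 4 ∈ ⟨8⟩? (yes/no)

yes

4 ∈ ⟨8⟩ iff 4^5 ≡ 1 (mod 31), since |⟨8⟩| = 5.
4^5 mod 31 = 1.
Since 1 = 1, 4 lies in the subgroup.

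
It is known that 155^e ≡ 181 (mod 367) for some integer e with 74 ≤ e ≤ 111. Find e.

Compute 155^74 mod 367 = 62, then multiply by 155 repeatedly:
  155^74=62  155^75=68  155^76=264  155^77=183  155^78=106
  155^79=282  155^80=37  155^81=230  155^82=51  155^83=198
  155^84=229  155^85=263  155^86=28  155^87=303  155^88=356
  155^89=130  155^90=332  155^91=80  155^92=289  155^93=21
  155^94=319  155^95=267  155^96=281  155^97=249  155^98=60
  155^99=125  155^100=291  155^101=331  155^102=292  155^103=119
  155^104=95  155^105=45  155^106=2  155^107=310  155^108=340
  155^109=219  155^110=181
Found 181 at exponent 110.

110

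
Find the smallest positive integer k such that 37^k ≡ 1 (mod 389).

388

The order of 37 must divide p − 1 = 388 = 2^2 · 97.
Divisors: 1, 2, 4, 97, 194, 388.
Check each in increasing order: 37^1 ≡ 37;  37^2 ≡ 202;  37^4 ≡ 348;  37^97 ≡ 274;  37^194 ≡ 388;  37^388 ≡ 1.
Smallest exponent giving 1 is 388.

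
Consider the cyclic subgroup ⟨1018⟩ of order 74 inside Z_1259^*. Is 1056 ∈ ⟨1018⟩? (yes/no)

1056 ∈ ⟨1018⟩ iff 1056^74 ≡ 1 (mod 1259), since |⟨1018⟩| = 74.
1056^74 mod 1259 = 727.
Since 727 ≠ 1, 1056 does not lie in the subgroup.

no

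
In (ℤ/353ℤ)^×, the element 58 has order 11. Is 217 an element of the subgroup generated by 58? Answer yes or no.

yes

⟨58⟩ has order 11; its elements mod 353 are {1, 22, 58, 131, 140, 185, 187, 217, 231, 256, 337}.
217 is in this set.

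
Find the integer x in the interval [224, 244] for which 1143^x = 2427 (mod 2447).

228

Compute 1143^224 mod 2447 = 77, then multiply by 1143 repeatedly:
  1143^224=77  1143^225=2366  1143^226=403  1143^227=593  1143^228=2427
Found 2427 at exponent 228.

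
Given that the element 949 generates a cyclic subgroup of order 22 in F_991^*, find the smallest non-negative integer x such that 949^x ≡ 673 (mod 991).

6

Successive powers of 949 modulo 991:
  949^0=1  949^1=949  949^2=773  949^3=237  949^4=947  949^5=857
  949^6=673
So 949^6 ≡ 673 (mod 991), giving x = 6.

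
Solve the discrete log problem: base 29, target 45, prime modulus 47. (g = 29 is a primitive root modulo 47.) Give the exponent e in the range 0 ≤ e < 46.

Successive powers of 29 modulo 47:
  29^0=1  29^1=29  29^2=42  29^3=43  29^4=25  29^5=20
  29^6=16  29^7=41  29^8=14  29^9=30  29^10=24  29^11=38
  29^12=21  29^13=45
So 29^13 ≡ 45 (mod 47), giving e = 13.

13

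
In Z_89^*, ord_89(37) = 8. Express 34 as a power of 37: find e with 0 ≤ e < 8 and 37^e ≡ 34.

Successive powers of 37 modulo 89:
  37^0=1  37^1=37  37^2=34
So 37^2 ≡ 34 (mod 89), giving e = 2.

2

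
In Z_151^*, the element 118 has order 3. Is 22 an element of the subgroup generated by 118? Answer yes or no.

22 ∈ ⟨118⟩ iff 22^3 ≡ 1 (mod 151), since |⟨118⟩| = 3.
22^3 mod 151 = 78.
Since 78 ≠ 1, 22 does not lie in the subgroup.

no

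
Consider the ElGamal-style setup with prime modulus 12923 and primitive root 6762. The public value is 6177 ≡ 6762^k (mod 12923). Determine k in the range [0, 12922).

4680

Baby-step giant-step with m = ceil(sqrt(12922)) = 114.
Baby table (6762^j mod 12923 for j=0..113):
  0:1  1:6762  2:3070  3:5002  4:4033  5:3616  6:1076  7:263
  8:7955  9:6184  10:10303  11:993  12:7629  13:11605  14:4554  15:11562
  16:11017  17:8782  18:2699  19:3362  20:2287  21:8786  22:3901  23:2719
  24:9372  25:11995  26:5442  27:7023  28:10424  29:5046  30:4332  31:9466
  32:1473  33:9716  34:11983  35:1836  36:8952  37:2092  38:8342  39:12632
  40:9477  41:11240  42:4717  43:2390  44:7430  45:9959  46:1005  47:11235
  48:9676  49:12886  50:8266  51:2717  52:8771  53:5855  54:8361  55:11880
  56:3192  57:2894  58:3806  59:6479  60:2028  61:2033  62:9997  63:12424
  64:11588  65:5907  66:11064  67:3521  68:4836  69:5842  70:10916  71:10739
  72:2781  73:2157  74:8490  75:5414  76:11532  77:2002  78:7143  79:7715
  80:11602  81:10114  82:2352  83:8934  84:9606  85:4774  86:134  87:1498
  88:10767  89:11195  90:10579  91:6393  92:2031  93:9396  94:6284  95:1584
  96:10764  97:3832  98:1369  99:4310  100:2855  101:11471  102:3056  103:795
  104:12745  105:11126  106:9229  107:1331  108:5814  109:2502  110:2317  111:4878
  112:5540  113:10626
Giant step factor: 6762^(-114) ≡ 8094 (mod 12923).
Scan 6177·8094^i mod 12923 for i = 0, 1, …:
  i=0: 6177   i=1: 10474   i=2: 1676   i=3: 9317
  i=4: 6093   i=5: 2574   i=6: 2080   i=7: 9774
  i=8: 9073   i=9: 8376     …   i=40: 3270
  i=41: 1076
Match at i=41, j=6: k = 41·114 + 6 = 4680.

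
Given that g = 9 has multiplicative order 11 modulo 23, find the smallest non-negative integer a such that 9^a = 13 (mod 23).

8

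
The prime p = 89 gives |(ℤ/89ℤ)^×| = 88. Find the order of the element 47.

The order of 47 must divide p − 1 = 88 = 2^3 · 11.
Divisors: 1, 2, 4, 8, 11, 22, 44, 88.
Check each in increasing order: 47^1 ≡ 47;  47^2 ≡ 73;  47^4 ≡ 78;  47^8 ≡ 32;  47^11 ≡ 55;  47^22 ≡ 88;  47^44 ≡ 1.
Smallest exponent giving 1 is 44.

44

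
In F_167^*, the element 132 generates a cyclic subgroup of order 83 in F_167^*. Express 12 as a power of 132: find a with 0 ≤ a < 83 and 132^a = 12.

Baby-step giant-step with m = ceil(sqrt(83)) = 10.
Baby table (132^j mod 167 for j=0..9):
  0:1  1:132  2:56  3:44  4:130  5:126  6:99  7:42
  8:33  9:14
Giant step factor: 132^(-10) ≡ 76 (mod 167).
Scan 12·76^i mod 167 for i = 0, 1, …:
  i=0: 12   i=1: 77   i=2: 7   i=3: 31
  i=4: 18   i=5: 32   i=6: 94   i=7: 130
Match at i=7, j=4: a = 7·10 + 4 = 74.

74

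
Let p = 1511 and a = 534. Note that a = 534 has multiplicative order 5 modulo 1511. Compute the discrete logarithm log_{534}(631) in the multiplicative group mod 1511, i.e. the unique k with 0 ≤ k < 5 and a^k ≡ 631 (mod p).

4

Successive powers of 534 modulo 1511:
  534^0=1  534^1=534  534^2=1088  534^3=768  534^4=631
So 534^4 ≡ 631 (mod 1511), giving k = 4.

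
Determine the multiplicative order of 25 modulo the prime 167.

The order of 25 must divide p − 1 = 166 = 2 · 83.
Divisors: 1, 2, 83, 166.
Check each in increasing order: 25^1 ≡ 25;  25^2 ≡ 124;  25^83 ≡ 1.
Smallest exponent giving 1 is 83.

83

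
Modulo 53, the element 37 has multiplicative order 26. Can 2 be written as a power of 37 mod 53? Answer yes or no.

no

2 ∈ ⟨37⟩ iff 2^26 ≡ 1 (mod 53), since |⟨37⟩| = 26.
2^26 mod 53 = 52.
Since 52 ≠ 1, 2 does not lie in the subgroup.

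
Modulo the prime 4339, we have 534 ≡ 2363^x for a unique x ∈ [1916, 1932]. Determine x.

1916

Compute 2363^1916 mod 4339 = 534, then multiply by 2363 repeatedly:
  2363^1916=534
Found 534 at exponent 1916.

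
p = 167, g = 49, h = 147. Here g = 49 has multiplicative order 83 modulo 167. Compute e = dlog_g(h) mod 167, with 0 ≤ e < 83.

64

Baby-step giant-step with m = ceil(sqrt(83)) = 10.
Baby table (49^j mod 167 for j=0..9):
  0:1  1:49  2:63  3:81  4:128  5:93  6:48  7:14
  8:18  9:47
Giant step factor: 49^(-10) ≡ 62 (mod 167).
Scan 147·62^i mod 167 for i = 0, 1, …:
  i=0: 147   i=1: 96   i=2: 107   i=3: 121
  i=4: 154   i=5: 29   i=6: 128
Match at i=6, j=4: e = 6·10 + 4 = 64.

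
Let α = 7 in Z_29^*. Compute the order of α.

The order of 7 must divide p − 1 = 28 = 2^2 · 7.
Divisors: 1, 2, 4, 7, 14, 28.
Check each in increasing order: 7^1 ≡ 7;  7^2 ≡ 20;  7^4 ≡ 23;  7^7 ≡ 1.
Smallest exponent giving 1 is 7.

7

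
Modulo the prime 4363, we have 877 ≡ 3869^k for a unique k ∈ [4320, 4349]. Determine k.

4326

Compute 3869^4320 mod 4363 = 4336, then multiply by 3869 repeatedly:
  3869^4320=4336  3869^4321=249  3869^4322=3521  3869^4323=1463  3869^4324=1536
  3869^4325=378  3869^4326=877
Found 877 at exponent 4326.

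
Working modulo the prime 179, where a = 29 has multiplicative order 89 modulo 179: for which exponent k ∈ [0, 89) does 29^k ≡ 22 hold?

Baby-step giant-step with m = ceil(sqrt(89)) = 10.
Baby table (29^j mod 179 for j=0..9):
  0:1  1:29  2:125  3:45  4:52  5:76  6:56  7:13
  8:19  9:14
Giant step factor: 29^(-10) ≡ 138 (mod 179).
Scan 22·138^i mod 179 for i = 0, 1, …:
  i=0: 22   i=1: 172   i=2: 108   i=3: 47
  i=4: 42   i=5: 68   i=6: 76
Match at i=6, j=5: k = 6·10 + 5 = 65.

65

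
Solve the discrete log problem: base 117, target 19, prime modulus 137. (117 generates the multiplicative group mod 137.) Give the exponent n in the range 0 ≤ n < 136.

42

Baby-step giant-step with m = ceil(sqrt(136)) = 12.
Baby table (117^j mod 137 for j=0..11):
  0:1  1:117  2:126  3:83  4:121  5:46  6:39  7:42
  8:119  9:86  10:61  11:13
Giant step factor: 117^(-12) ≡ 49 (mod 137).
Scan 19·49^i mod 137 for i = 0, 1, …:
  i=0: 19   i=1: 109   i=2: 135   i=3: 39
Match at i=3, j=6: n = 3·12 + 6 = 42.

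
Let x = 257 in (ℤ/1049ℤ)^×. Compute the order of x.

The order of 257 must divide p − 1 = 1048 = 2^3 · 131.
Divisors: 1, 2, 4, 8, 131, 262, 524, 1048.
Check each in increasing order: 257^1 ≡ 257;  257^2 ≡ 1011;  257^4 ≡ 395;  257^8 ≡ 773;  257^131 ≡ 1048;  257^262 ≡ 1.
Smallest exponent giving 1 is 262.

262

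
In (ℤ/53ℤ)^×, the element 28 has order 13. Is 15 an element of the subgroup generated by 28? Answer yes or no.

yes

⟨28⟩ has order 13; its elements mod 53 are {1, 10, 13, 15, 16, 24, 28, 36, 42, 44, 46, 47, 49}.
15 is in this set.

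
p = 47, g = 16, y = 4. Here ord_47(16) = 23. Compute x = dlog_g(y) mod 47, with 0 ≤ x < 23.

12

Successive powers of 16 modulo 47:
  16^0=1  16^1=16  16^2=21  16^3=7  16^4=18  16^5=6
  16^6=2  16^7=32  16^8=42  16^9=14  16^10=36  16^11=12
  16^12=4
So 16^12 ≡ 4 (mod 47), giving x = 12.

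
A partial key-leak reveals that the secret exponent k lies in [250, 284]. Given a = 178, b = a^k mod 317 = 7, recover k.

Compute 178^250 mod 317 = 281, then multiply by 178 repeatedly:
  178^250=281  178^251=249  178^252=259  178^253=137  178^254=294
  178^255=27  178^256=51  178^257=202  178^258=135  178^259=255
  178^260=59  178^261=41  178^262=7
Found 7 at exponent 262.

262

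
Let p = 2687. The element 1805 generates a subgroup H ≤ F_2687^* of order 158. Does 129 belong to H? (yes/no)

129 ∈ ⟨1805⟩ iff 129^158 ≡ 1 (mod 2687), since |⟨1805⟩| = 158.
129^158 mod 2687 = 862.
Since 862 ≠ 1, 129 does not lie in the subgroup.

no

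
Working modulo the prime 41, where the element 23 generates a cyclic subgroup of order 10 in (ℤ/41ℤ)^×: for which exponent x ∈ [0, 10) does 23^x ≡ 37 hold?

2

Successive powers of 23 modulo 41:
  23^0=1  23^1=23  23^2=37
So 23^2 ≡ 37 (mod 41), giving x = 2.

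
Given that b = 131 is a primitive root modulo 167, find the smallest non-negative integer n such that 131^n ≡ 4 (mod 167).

144

Baby-step giant-step with m = ceil(sqrt(166)) = 13.
Baby table (131^j mod 167 for j=0..12):
  0:1  1:131  2:127  3:104  4:97  5:15  6:128  7:68
  8:57  9:119  10:58  11:83  12:18
Giant step factor: 131^(-13) ≡ 142 (mod 167).
Scan 4·142^i mod 167 for i = 0, 1, …:
  i=0: 4   i=1: 67   i=2: 162   i=3: 125
  i=4: 48   i=5: 136   i=6: 107   i=7: 164
  i=8: 75   i=9: 129   i=10: 115   i=11: 131
Match at i=11, j=1: n = 11·13 + 1 = 144.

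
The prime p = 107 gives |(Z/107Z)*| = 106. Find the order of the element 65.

The order of 65 must divide p − 1 = 106 = 2 · 53.
Divisors: 1, 2, 53, 106.
Check each in increasing order: 65^1 ≡ 65;  65^2 ≡ 52;  65^53 ≡ 106;  65^106 ≡ 1.
Smallest exponent giving 1 is 106.

106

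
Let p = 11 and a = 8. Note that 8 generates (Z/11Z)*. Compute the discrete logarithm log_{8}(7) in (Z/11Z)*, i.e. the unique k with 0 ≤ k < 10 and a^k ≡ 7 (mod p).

9

Successive powers of 8 modulo 11:
  8^0=1  8^1=8  8^2=9  8^3=6  8^4=4  8^5=10
  8^6=3  8^7=2  8^8=5  8^9=7
So 8^9 ≡ 7 (mod 11), giving k = 9.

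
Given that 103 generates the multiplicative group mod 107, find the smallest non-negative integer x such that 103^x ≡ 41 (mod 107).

20

Baby-step giant-step with m = ceil(sqrt(106)) = 11.
Baby table (103^j mod 107 for j=0..10):
  0:1  1:103  2:16  3:43  4:42  5:46  6:30  7:94
  8:52  9:6  10:83
Giant step factor: 103^(-11) ≡ 68 (mod 107).
Scan 41·68^i mod 107 for i = 0, 1, …:
  i=0: 41   i=1: 6
Match at i=1, j=9: x = 1·11 + 9 = 20.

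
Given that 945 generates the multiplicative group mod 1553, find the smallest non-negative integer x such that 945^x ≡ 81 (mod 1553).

836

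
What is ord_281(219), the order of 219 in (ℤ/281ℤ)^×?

20

The order of 219 must divide p − 1 = 280 = 2^3 · 5 · 7.
Divisors: 1, 2, 4, 5, 7, 8, 10, 14, 20, 28, 35, 40, 56, 70, 140, 280.
Check each in increasing order: 219^1 ≡ 219;  219^2 ≡ 191;  219^4 ≡ 232;  219^5 ≡ 228;  219^7 ≡ 274;  219^8 ≡ 153;  219^10 ≡ 280;  219^14 ≡ 49;  219^20 ≡ 1.
Smallest exponent giving 1 is 20.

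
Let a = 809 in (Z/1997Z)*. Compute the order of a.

998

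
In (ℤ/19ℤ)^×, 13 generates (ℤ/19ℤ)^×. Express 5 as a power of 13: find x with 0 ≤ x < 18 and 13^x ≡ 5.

14

Successive powers of 13 modulo 19:
  13^0=1  13^1=13  13^2=17  13^3=12  13^4=4  13^5=14
  13^6=11  13^7=10  13^8=16  13^9=18  13^10=6  13^11=2
  13^12=7  13^13=15  13^14=5
So 13^14 ≡ 5 (mod 19), giving x = 14.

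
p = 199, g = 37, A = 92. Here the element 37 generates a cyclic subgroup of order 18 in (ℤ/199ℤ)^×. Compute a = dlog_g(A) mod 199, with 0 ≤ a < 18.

12

Successive powers of 37 modulo 199:
  37^0=1  37^1=37  37^2=175  37^3=107  37^4=178  37^5=19
  37^6=106  37^7=141  37^8=43  37^9=198  37^10=162  37^11=24
  37^12=92
So 37^12 ≡ 92 (mod 199), giving a = 12.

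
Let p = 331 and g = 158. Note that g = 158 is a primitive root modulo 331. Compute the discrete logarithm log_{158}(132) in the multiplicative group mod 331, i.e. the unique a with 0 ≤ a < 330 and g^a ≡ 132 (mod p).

Baby-step giant-step with m = ceil(sqrt(330)) = 19.
Baby table (158^j mod 331 for j=0..18):
  0:1  1:158  2:139  3:116  4:123  5:236  6:216  7:35
  8:234  9:231  10:88  11:2  12:316  13:278  14:232  15:246
  16:141  17:101  18:70
Giant step factor: 158^(-19) ≡ 29 (mod 331).
Scan 132·29^i mod 331 for i = 0, 1, …:
  i=0: 132   i=1: 187   i=2: 127   i=3: 42
  i=4: 225   i=5: 236
Match at i=5, j=5: a = 5·19 + 5 = 100.

100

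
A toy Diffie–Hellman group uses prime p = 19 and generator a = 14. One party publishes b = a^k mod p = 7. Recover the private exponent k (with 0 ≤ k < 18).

Successive powers of 14 modulo 19:
  14^0=1  14^1=14  14^2=6  14^3=8  14^4=17  14^5=10
  14^6=7
So 14^6 ≡ 7 (mod 19), giving k = 6.

6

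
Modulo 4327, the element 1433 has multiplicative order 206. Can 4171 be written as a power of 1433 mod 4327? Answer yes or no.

4171 ∈ ⟨1433⟩ iff 4171^206 ≡ 1 (mod 4327), since |⟨1433⟩| = 206.
4171^206 mod 4327 = 1.
Since 1 = 1, 4171 lies in the subgroup.

yes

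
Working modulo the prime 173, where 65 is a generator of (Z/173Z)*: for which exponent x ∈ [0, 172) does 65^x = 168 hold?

Baby-step giant-step with m = ceil(sqrt(172)) = 14.
Baby table (65^j mod 173 for j=0..13):
  0:1  1:65  2:73  3:74  4:139  5:39  6:113  7:79
  8:118  9:58  10:137  11:82  12:140  13:104
Giant step factor: 65^(-14) ≡ 40 (mod 173).
Scan 168·40^i mod 173 for i = 0, 1, …:
  i=0: 168   i=1: 146   i=2: 131   i=3: 50
  i=4: 97   i=5: 74
Match at i=5, j=3: x = 5·14 + 3 = 73.

73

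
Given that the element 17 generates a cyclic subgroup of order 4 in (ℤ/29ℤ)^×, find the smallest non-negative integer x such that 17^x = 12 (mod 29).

3

Successive powers of 17 modulo 29:
  17^0=1  17^1=17  17^2=28  17^3=12
So 17^3 ≡ 12 (mod 29), giving x = 3.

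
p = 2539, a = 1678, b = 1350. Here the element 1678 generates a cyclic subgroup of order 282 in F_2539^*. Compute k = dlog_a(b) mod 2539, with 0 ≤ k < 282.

228

Baby-step giant-step with m = ceil(sqrt(282)) = 17.
Baby table (1678^j mod 2539 for j=0..16):
  0:1  1:1678  2:2472  3:1829  4:1950  5:1868  6:1378  7:1794
  8:1617  9:1674  10:838  11:2097  12:2251  13:1685  14:1523  15:1360
  16:2058
Giant step factor: 1678^(-17) ≡ 1046 (mod 2539).
Scan 1350·1046^i mod 2539 for i = 0, 1, …:
  i=0: 1350   i=1: 416   i=2: 967   i=3: 960
  i=4: 1255   i=5: 67   i=6: 1529   i=7: 2303
  i=8: 1966   i=9: 2385   i=10: 1412   i=11: 1793
  i=12: 1696   i=13: 1794
Match at i=13, j=7: k = 13·17 + 7 = 228.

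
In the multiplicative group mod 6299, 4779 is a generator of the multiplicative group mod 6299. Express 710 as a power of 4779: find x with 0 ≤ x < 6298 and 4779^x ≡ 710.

Baby-step giant-step with m = ceil(sqrt(6298)) = 80.
Baby table (4779^j mod 6299 for j=0..79):
  0:1  1:4779  2:4966  3:4181  4:571  5:1342  6:1036  7:30
  8:4792  9:4103  10:5749  11:4532  12:2466  13:5884  14:900  15:5182
  16:3409  17:2397  18:3681  19:4691  20:148  21:1804  22:4284  23:1486
  24:2621  25:3347  26:2152  27:4440  28:3728  29:2540  30:487  31:3042
  32:5925  33:1570  34:921  35:4757  36:612  37:2012  38:3074  39:1378
  40:3007  41:2434  42:4132  43:5762  44:3669  45:4034  46:3546  47:2024
  48:3731  49:4279  50:2787  51:2987  52:1339  53:5596  54:4029  55:4847
  56:2390  57:1723  58:1424  59:2376  60:4106  61:1189  62:533  63:2411
  64:1298  65:4926  66:1991  67:3499  68:4175  69:3392  70:3041  71:1146
  72:2903  73:3039  74:4186  75:5569  76:976  77:3044  78:2885  79:5203
Giant step factor: 4779^(-80) ≡ 5043 (mod 6299).
Scan 710·5043^i mod 6299 for i = 0, 1, …:
  i=0: 710   i=1: 2698   i=2: 174   i=3: 1921
  i=4: 6040   i=5: 4055   i=6: 2811   i=7: 3123
  i=8: 1789   i=9: 1759     …   i=72: 4723
  i=73: 1570
Match at i=73, j=33: x = 73·80 + 33 = 5873.

5873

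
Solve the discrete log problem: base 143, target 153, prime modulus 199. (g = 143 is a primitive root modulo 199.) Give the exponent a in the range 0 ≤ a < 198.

53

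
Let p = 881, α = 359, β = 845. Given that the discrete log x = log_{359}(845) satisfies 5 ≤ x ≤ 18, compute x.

Compute 359^5 mod 881 = 118, then multiply by 359 repeatedly:
  359^5=118  359^6=74  359^7=136  359^8=369  359^9=321
  359^10=709  359^11=803  359^12=190  359^13=373  359^14=876
  359^15=848  359^16=487  359^17=395  359^18=845
Found 845 at exponent 18.

18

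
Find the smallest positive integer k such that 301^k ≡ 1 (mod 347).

346

The order of 301 must divide p − 1 = 346 = 2 · 173.
Divisors: 1, 2, 173, 346.
Check each in increasing order: 301^1 ≡ 301;  301^2 ≡ 34;  301^173 ≡ 346;  301^346 ≡ 1.
Smallest exponent giving 1 is 346.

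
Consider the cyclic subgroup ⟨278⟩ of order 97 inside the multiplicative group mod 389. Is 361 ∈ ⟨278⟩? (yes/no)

yes

361 ∈ ⟨278⟩ iff 361^97 ≡ 1 (mod 389), since |⟨278⟩| = 97.
361^97 mod 389 = 1.
Since 1 = 1, 361 lies in the subgroup.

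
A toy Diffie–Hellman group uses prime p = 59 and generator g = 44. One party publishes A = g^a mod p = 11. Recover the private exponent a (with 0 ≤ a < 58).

Baby-step giant-step with m = ceil(sqrt(58)) = 8.
Baby table (44^j mod 59 for j=0..7):
  0:1  1:44  2:48  3:47  4:3  5:14  6:26  7:23
Giant step factor: 44^(-8) ≡ 46 (mod 59).
Scan 11·46^i mod 59 for i = 0, 1, …:
  i=0: 11   i=1: 34   i=2: 30   i=3: 23
Match at i=3, j=7: a = 3·8 + 7 = 31.

31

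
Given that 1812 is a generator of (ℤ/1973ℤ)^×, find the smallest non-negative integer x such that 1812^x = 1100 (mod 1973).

1230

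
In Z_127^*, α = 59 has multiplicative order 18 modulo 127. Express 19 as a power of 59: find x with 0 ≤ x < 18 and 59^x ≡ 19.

Successive powers of 59 modulo 127:
  59^0=1  59^1=59  59^2=52  59^3=20  59^4=37  59^5=24
  59^6=19
So 59^6 ≡ 19 (mod 127), giving x = 6.

6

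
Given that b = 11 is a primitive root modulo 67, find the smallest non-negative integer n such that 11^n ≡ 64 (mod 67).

Successive powers of 11 modulo 67:
  11^0=1  11^1=11  11^2=54  11^3=58  11^4=35  11^5=50
  11^6=14  11^7=20  11^8=19  11^9=8  11^10=21  11^11=30
  11^12=62  11^13=12  11^14=65  11^15=45  11^16=26  11^17=18
  11^18=64
So 11^18 ≡ 64 (mod 67), giving n = 18.

18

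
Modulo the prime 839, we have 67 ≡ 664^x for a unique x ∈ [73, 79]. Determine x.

Compute 664^73 mod 839 = 82, then multiply by 664 repeatedly:
  664^73=82  664^74=752  664^75=123  664^76=289  664^77=604
  664^78=14  664^79=67
Found 67 at exponent 79.

79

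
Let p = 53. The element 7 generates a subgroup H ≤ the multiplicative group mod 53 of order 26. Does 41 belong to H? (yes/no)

41 ∈ ⟨7⟩ iff 41^26 ≡ 1 (mod 53), since |⟨7⟩| = 26.
41^26 mod 53 = 52.
Since 52 ≠ 1, 41 does not lie in the subgroup.

no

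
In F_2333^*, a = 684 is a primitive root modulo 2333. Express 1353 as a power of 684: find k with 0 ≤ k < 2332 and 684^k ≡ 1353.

Baby-step giant-step with m = ceil(sqrt(2332)) = 49.
Baby table (684^j mod 2333 for j=0..48):
  0:1  1:684  2:1256  3:560  4:428  5:1127  6:978  7:1714
  8:1210  9:1758  10:977  11:1030  12:2287  13:1198  14:549  15:2236
  16:1309  17:1817  18:1672  19:478  20:332  21:787  22:1718  23:1613
  24:2116  25:884  26:409  27:2129  28:444  29:406  30:77  31:1342
  32:1059  33:1126  34:294  35:458  36:650  37:1330  38:2183  39:52
  40:573  41:2321  42:1124  43:1259  44:279  45:1863  46:474  47:2262
  48:429
Giant step factor: 684^(-49) ≡ 2114 (mod 2333).
Scan 1353·2114^i mod 2333 for i = 0, 1, …:
  i=0: 1353   i=1: 2317   i=2: 1171   i=3: 181
  i=4: 22   i=5: 2181   i=6: 626   i=7: 553
  i=8: 209   i=9: 889     …   i=14: 1671
  i=15: 332
Match at i=15, j=20: k = 15·49 + 20 = 755.

755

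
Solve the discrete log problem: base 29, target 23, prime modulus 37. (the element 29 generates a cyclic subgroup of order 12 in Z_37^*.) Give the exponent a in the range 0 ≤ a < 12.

Successive powers of 29 modulo 37:
  29^0=1  29^1=29  29^2=27  29^3=6  29^4=26  29^5=14
  29^6=36  29^7=8  29^8=10  29^9=31  29^10=11  29^11=23
So 29^11 ≡ 23 (mod 37), giving a = 11.

11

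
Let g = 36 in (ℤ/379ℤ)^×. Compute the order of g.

The order of 36 must divide p − 1 = 378 = 2 · 3^3 · 7.
Divisors: 1, 2, 3, 6, 7, 9, 14, 18, 21, 27, 42, 54, 63, 126, 189, 378.
Check each in increasing order: 36^1 ≡ 36;  36^2 ≡ 159;  36^3 ≡ 39;  36^6 ≡ 5;  36^7 ≡ 180;  36^9 ≡ 195;  36^14 ≡ 185;  36^18 ≡ 125;  36^21 ≡ 327;  36^27 ≡ 119;  36^42 ≡ 51;  36^54 ≡ 138;  36^63 ≡ 1.
Smallest exponent giving 1 is 63.

63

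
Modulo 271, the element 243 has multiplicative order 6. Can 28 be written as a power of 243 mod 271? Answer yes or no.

28 ∈ ⟨243⟩ iff 28^6 ≡ 1 (mod 271), since |⟨243⟩| = 6.
28^6 mod 271 = 1.
Since 1 = 1, 28 lies in the subgroup.

yes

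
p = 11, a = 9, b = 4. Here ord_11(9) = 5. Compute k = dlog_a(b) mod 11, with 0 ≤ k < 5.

2

Successive powers of 9 modulo 11:
  9^0=1  9^1=9  9^2=4
So 9^2 ≡ 4 (mod 11), giving k = 2.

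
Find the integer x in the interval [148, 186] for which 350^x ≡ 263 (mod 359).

Compute 350^148 mod 359 = 74, then multiply by 350 repeatedly:
  350^148=74  350^149=52  350^150=250  350^151=263
Found 263 at exponent 151.

151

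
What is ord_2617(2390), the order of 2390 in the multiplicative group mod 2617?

327

The order of 2390 must divide p − 1 = 2616 = 2^3 · 3 · 109.
Divisors: 1, 2, 3, 4, 6, 8, 12, 24, 109, 218, 327, 436, 654, 872, 1308, 2616.
Check each in increasing order: 2390^1 ≡ 2390;  2390^2 ≡ 1806;  2390^3 ≡ 907;  2390^4 ≡ 854;  2390^6 ≡ 911;  2390^8 ≡ 1790;  2390^12 ≡ 332;  2390^24 ≡ 310;  2390^109 ≡ 1064;  2390^218 ≡ 1552;  2390^327 ≡ 1.
Smallest exponent giving 1 is 327.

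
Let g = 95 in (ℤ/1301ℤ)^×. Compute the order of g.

325

The order of 95 must divide p − 1 = 1300 = 2^2 · 5^2 · 13.
Divisors: 1, 2, 4, 5, 10, 13, 20, 25, 26, 50, 52, 65, 100, 130, 260, 325, 650, 1300.
Check each in increasing order: 95^1 ≡ 95;  95^2 ≡ 1219;  95^4 ≡ 219;  95^5 ≡ 1290;  95^10 ≡ 121;  95^13 ≡ 635;  95^20 ≡ 330;  95^25 ≡ 273;  95^26 ≡ 1216;  95^50 ≡ 372;  95^52 ≡ 720;  95^65 ≡ 549;  95^100 ≡ 478;  95^130 ≡ 870;  95^260 ≡ 1019;  95^325 ≡ 1.
Smallest exponent giving 1 is 325.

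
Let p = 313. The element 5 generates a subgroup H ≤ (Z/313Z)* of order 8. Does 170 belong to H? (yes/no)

⟨5⟩ has order 8; its elements mod 313 are {1, 5, 25, 125, 188, 288, 308, 312}.
170 is not in this set.

no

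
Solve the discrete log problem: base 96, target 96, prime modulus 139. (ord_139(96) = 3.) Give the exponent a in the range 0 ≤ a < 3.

1

Successive powers of 96 modulo 139:
  96^0=1  96^1=96
So 96^1 ≡ 96 (mod 139), giving a = 1.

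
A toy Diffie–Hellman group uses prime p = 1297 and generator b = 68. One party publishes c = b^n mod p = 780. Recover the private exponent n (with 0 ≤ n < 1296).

187

Baby-step giant-step with m = ceil(sqrt(1296)) = 36.
Baby table (68^j mod 1297 for j=0..35):
  0:1  1:68  2:733  3:558  4:331  5:459  6:84  7:524
  8:613  9:180  10:567  11:943  12:571  13:1215  14:909  15:853
  16:936  17:95  18:1272  19:894  20:1130  21:317  22:804  23:198
  24:494  25:1167  26:239  27:688  28:92  29:1068  30:1289  31:753
  32:621  33:724  34:1243  35:219
Giant step factor: 68^(-36) ≡ 1021 (mod 1297).
Scan 780·1021^i mod 1297 for i = 0, 1, …:
  i=0: 780   i=1: 22   i=2: 413   i=3: 148
  i=4: 656   i=5: 524
Match at i=5, j=7: n = 5·36 + 7 = 187.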